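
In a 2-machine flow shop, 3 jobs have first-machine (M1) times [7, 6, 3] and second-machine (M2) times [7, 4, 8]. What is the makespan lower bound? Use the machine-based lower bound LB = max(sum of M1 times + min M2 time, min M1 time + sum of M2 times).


LB1 = sum(M1 times) + min(M2 times) = 16 + 4 = 20
LB2 = min(M1 times) + sum(M2 times) = 3 + 19 = 22
Lower bound = max(LB1, LB2) = max(20, 22) = 22

22


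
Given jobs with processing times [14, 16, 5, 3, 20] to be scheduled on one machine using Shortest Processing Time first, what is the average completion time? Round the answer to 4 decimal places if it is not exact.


Sort jobs by processing time (SPT order): [3, 5, 14, 16, 20]
Compute completion times sequentially:
  Job 1: processing = 3, completes at 3
  Job 2: processing = 5, completes at 8
  Job 3: processing = 14, completes at 22
  Job 4: processing = 16, completes at 38
  Job 5: processing = 20, completes at 58
Sum of completion times = 129
Average completion time = 129/5 = 25.8

25.8


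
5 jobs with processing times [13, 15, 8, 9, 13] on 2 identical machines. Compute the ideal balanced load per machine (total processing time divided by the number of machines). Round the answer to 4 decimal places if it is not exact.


Total processing time = 13 + 15 + 8 + 9 + 13 = 58
Number of machines = 2
Ideal balanced load = 58 / 2 = 29.0

29.0


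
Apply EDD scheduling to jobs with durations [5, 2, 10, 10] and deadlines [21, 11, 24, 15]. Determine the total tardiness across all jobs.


Sort by due date (EDD order): [(2, 11), (10, 15), (5, 21), (10, 24)]
Compute completion times and tardiness:
  Job 1: p=2, d=11, C=2, tardiness=max(0,2-11)=0
  Job 2: p=10, d=15, C=12, tardiness=max(0,12-15)=0
  Job 3: p=5, d=21, C=17, tardiness=max(0,17-21)=0
  Job 4: p=10, d=24, C=27, tardiness=max(0,27-24)=3
Total tardiness = 3

3


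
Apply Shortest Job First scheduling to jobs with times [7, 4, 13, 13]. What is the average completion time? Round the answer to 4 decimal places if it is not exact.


SJF order (ascending): [4, 7, 13, 13]
Completion times:
  Job 1: burst=4, C=4
  Job 2: burst=7, C=11
  Job 3: burst=13, C=24
  Job 4: burst=13, C=37
Average completion = 76/4 = 19.0

19.0


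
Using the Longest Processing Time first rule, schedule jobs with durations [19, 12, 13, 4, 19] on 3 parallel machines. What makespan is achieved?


Sort jobs in decreasing order (LPT): [19, 19, 13, 12, 4]
Assign each job to the least loaded machine:
  Machine 1: jobs [19, 4], load = 23
  Machine 2: jobs [19], load = 19
  Machine 3: jobs [13, 12], load = 25
Makespan = max load = 25

25


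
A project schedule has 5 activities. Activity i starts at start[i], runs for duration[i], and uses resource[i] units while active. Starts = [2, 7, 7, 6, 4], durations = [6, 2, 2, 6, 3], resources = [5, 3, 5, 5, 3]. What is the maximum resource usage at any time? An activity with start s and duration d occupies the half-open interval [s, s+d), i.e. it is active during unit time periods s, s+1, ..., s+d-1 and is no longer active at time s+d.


Each activity i is active on [start_i, start_i + duration_i).
Compute total resource usage per time slot:
  t=0: active resources = [], total = 0
  t=1: active resources = [], total = 0
  t=2: active resources = [5], total = 5
  t=3: active resources = [5], total = 5
  t=4: active resources = [5, 3], total = 8
  t=5: active resources = [5, 3], total = 8
  t=6: active resources = [5, 5, 3], total = 13
  t=7: active resources = [5, 3, 5, 5], total = 18
  t=8: active resources = [3, 5, 5], total = 13
  t=9: active resources = [5], total = 5
  t=10: active resources = [5], total = 5
  t=11: active resources = [5], total = 5
Peak resource demand = 18

18


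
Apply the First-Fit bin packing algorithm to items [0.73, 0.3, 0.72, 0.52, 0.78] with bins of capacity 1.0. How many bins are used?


Place items sequentially using First-Fit:
  Item 0.73 -> new Bin 1
  Item 0.3 -> new Bin 2
  Item 0.72 -> new Bin 3
  Item 0.52 -> Bin 2 (now 0.82)
  Item 0.78 -> new Bin 4
Total bins used = 4

4


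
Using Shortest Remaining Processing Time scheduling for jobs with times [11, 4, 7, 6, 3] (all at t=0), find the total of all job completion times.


Since all jobs arrive at t=0, SRPT equals SPT ordering.
SPT order: [3, 4, 6, 7, 11]
Completion times:
  Job 1: p=3, C=3
  Job 2: p=4, C=7
  Job 3: p=6, C=13
  Job 4: p=7, C=20
  Job 5: p=11, C=31
Total completion time = 3 + 7 + 13 + 20 + 31 = 74

74


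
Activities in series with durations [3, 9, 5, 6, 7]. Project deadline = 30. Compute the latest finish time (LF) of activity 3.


LF(activity 3) = deadline - sum of successor durations
Successors: activities 4 through 5 with durations [6, 7]
Sum of successor durations = 13
LF = 30 - 13 = 17

17


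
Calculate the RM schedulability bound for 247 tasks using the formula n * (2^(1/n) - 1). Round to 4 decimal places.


Compute 2^(1/247) = 1.0028102051
Subtract 1: 1.0028102051 - 1 = 0.0028102051
Multiply by n: 247 * 0.0028102051 = 0.6941206597
Round to 4 dp: 0.6941

0.6941


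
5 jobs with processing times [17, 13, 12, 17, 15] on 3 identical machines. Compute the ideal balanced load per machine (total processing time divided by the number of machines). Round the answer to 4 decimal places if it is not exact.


Total processing time = 17 + 13 + 12 + 17 + 15 = 74
Number of machines = 3
Ideal balanced load = 74 / 3 = 24.6667

24.6667


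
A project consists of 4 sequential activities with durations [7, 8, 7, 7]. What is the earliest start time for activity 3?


Activity 3 starts after activities 1 through 2 complete.
Predecessor durations: [7, 8]
ES = 7 + 8 = 15

15


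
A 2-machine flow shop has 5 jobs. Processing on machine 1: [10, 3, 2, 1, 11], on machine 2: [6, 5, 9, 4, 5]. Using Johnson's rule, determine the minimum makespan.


Apply Johnson's rule:
  Group 1 (a <= b): [(4, 1, 4), (3, 2, 9), (2, 3, 5)]
  Group 2 (a > b): [(1, 10, 6), (5, 11, 5)]
Optimal job order: [4, 3, 2, 1, 5]
Schedule:
  Job 4: M1 done at 1, M2 done at 5
  Job 3: M1 done at 3, M2 done at 14
  Job 2: M1 done at 6, M2 done at 19
  Job 1: M1 done at 16, M2 done at 25
  Job 5: M1 done at 27, M2 done at 32
Makespan = 32

32


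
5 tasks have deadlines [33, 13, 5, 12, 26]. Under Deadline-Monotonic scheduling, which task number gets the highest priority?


Sort tasks by relative deadline (ascending):
  Task 3: deadline = 5
  Task 4: deadline = 12
  Task 2: deadline = 13
  Task 5: deadline = 26
  Task 1: deadline = 33
Priority order (highest first): [3, 4, 2, 5, 1]
Highest priority task = 3

3


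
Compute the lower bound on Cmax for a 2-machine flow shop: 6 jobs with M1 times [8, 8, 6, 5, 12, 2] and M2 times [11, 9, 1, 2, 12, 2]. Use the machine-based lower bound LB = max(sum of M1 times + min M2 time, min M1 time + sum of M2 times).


LB1 = sum(M1 times) + min(M2 times) = 41 + 1 = 42
LB2 = min(M1 times) + sum(M2 times) = 2 + 37 = 39
Lower bound = max(LB1, LB2) = max(42, 39) = 42

42


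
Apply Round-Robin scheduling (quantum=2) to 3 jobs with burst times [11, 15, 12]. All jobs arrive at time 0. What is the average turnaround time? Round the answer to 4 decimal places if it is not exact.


Time quantum = 2
Execution trace:
  J1 runs 2 units, time = 2
  J2 runs 2 units, time = 4
  J3 runs 2 units, time = 6
  J1 runs 2 units, time = 8
  J2 runs 2 units, time = 10
  J3 runs 2 units, time = 12
  J1 runs 2 units, time = 14
  J2 runs 2 units, time = 16
  J3 runs 2 units, time = 18
  J1 runs 2 units, time = 20
  J2 runs 2 units, time = 22
  J3 runs 2 units, time = 24
  J1 runs 2 units, time = 26
  J2 runs 2 units, time = 28
  J3 runs 2 units, time = 30
  J1 runs 1 units, time = 31
  J2 runs 2 units, time = 33
  J3 runs 2 units, time = 35
  J2 runs 2 units, time = 37
  J2 runs 1 units, time = 38
Finish times: [31, 38, 35]
Average turnaround = 104/3 = 34.6667

34.6667


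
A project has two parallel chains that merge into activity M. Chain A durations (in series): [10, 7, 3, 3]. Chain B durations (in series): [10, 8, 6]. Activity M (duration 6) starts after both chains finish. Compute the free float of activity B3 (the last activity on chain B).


ES(B3) = sum of predecessors on chain B = 18
EF(B3) = ES + duration = 18 + 6 = 24
Successor of B3 is M. ES(M) = max(sum(A), sum(B)) = max(23, 24) = 24
Free float = ES(successor) - EF(current) = 24 - 24 = 0

0


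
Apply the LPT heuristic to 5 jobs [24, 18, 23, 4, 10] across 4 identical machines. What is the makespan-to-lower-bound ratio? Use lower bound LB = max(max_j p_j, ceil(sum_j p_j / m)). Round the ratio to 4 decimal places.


LPT order: [24, 23, 18, 10, 4]
Machine loads after assignment: [24, 23, 18, 14]
LPT makespan = 24
Lower bound = max(max_job, ceil(total/4)) = max(24, 20) = 24
Ratio = 24 / 24 = 1.0

1.0


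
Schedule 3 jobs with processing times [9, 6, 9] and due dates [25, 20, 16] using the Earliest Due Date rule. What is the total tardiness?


Sort by due date (EDD order): [(9, 16), (6, 20), (9, 25)]
Compute completion times and tardiness:
  Job 1: p=9, d=16, C=9, tardiness=max(0,9-16)=0
  Job 2: p=6, d=20, C=15, tardiness=max(0,15-20)=0
  Job 3: p=9, d=25, C=24, tardiness=max(0,24-25)=0
Total tardiness = 0

0


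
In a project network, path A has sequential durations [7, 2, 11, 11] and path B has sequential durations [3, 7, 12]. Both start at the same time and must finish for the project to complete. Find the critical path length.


Path A total = 7 + 2 + 11 + 11 = 31
Path B total = 3 + 7 + 12 = 22
Critical path = longest path = max(31, 22) = 31

31


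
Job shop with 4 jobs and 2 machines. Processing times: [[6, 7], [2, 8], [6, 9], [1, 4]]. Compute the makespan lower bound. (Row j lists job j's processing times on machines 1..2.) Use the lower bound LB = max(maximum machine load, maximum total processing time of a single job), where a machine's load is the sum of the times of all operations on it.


Machine loads:
  Machine 1: 6 + 2 + 6 + 1 = 15
  Machine 2: 7 + 8 + 9 + 4 = 28
Max machine load = 28
Job totals:
  Job 1: 13
  Job 2: 10
  Job 3: 15
  Job 4: 5
Max job total = 15
Lower bound = max(28, 15) = 28

28


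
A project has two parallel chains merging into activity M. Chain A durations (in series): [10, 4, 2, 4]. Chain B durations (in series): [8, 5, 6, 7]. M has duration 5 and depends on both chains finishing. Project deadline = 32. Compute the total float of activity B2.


Forward pass: ES(B2) = sum of predecessors on chain B = 8
EF = ES + duration = 8 + 5 = 13
Backward pass: LF(M) = deadline = 32; LS(M) = 32 - 5 = 27
LF(B2) = LS(M) - sum(successors on chain B) = 27 - 13 = 14
LS = LF - duration = 14 - 5 = 9
Total float = LS - ES = 9 - 8 = 1

1


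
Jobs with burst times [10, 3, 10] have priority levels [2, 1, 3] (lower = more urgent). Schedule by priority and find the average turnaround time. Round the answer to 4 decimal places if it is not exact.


Sort by priority (ascending = highest first):
Order: [(1, 3), (2, 10), (3, 10)]
Completion times:
  Priority 1, burst=3, C=3
  Priority 2, burst=10, C=13
  Priority 3, burst=10, C=23
Average turnaround = 39/3 = 13.0

13.0


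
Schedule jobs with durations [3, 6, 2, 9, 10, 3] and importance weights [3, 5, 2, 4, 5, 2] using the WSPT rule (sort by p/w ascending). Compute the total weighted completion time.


Compute p/w ratios and sort ascending (WSPT): [(3, 3), (2, 2), (6, 5), (3, 2), (10, 5), (9, 4)]
Compute weighted completion times:
  Job (p=3,w=3): C=3, w*C=3*3=9
  Job (p=2,w=2): C=5, w*C=2*5=10
  Job (p=6,w=5): C=11, w*C=5*11=55
  Job (p=3,w=2): C=14, w*C=2*14=28
  Job (p=10,w=5): C=24, w*C=5*24=120
  Job (p=9,w=4): C=33, w*C=4*33=132
Total weighted completion time = 354

354


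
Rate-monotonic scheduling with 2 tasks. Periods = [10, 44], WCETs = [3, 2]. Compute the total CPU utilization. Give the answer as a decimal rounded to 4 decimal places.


Compute individual utilizations (exact fractions):
  Task 1: C/T = 3/10 (approx. 0.3)
  Task 2: C/T = 2/44 = 1/22 (approx. 0.0455)
Total utilization U = 3/10 + 1/22 = 19/55
Rounded to 4 decimal places: U = 0.3455
RM (Liu & Layland) bound for 2 tasks = 0.828427; compare with U = 19/55 (approx. 0.345455)
U <= bound, so schedulable by RM sufficient condition.

0.3455


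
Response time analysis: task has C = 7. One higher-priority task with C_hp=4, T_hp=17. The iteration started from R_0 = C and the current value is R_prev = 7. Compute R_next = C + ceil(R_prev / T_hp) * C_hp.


R_next = C + ceil(R_prev / T_hp) * C_hp
ceil(7 / 17) = ceil(0.4118) = 1
Interference = 1 * 4 = 4
R_next = 7 + 4 = 11

11


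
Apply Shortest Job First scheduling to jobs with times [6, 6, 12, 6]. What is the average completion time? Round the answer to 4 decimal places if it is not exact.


SJF order (ascending): [6, 6, 6, 12]
Completion times:
  Job 1: burst=6, C=6
  Job 2: burst=6, C=12
  Job 3: burst=6, C=18
  Job 4: burst=12, C=30
Average completion = 66/4 = 16.5

16.5


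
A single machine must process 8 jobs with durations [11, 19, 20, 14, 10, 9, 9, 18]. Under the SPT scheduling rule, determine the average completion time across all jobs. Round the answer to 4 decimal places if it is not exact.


Sort jobs by processing time (SPT order): [9, 9, 10, 11, 14, 18, 19, 20]
Compute completion times sequentially:
  Job 1: processing = 9, completes at 9
  Job 2: processing = 9, completes at 18
  Job 3: processing = 10, completes at 28
  Job 4: processing = 11, completes at 39
  Job 5: processing = 14, completes at 53
  Job 6: processing = 18, completes at 71
  Job 7: processing = 19, completes at 90
  Job 8: processing = 20, completes at 110
Sum of completion times = 418
Average completion time = 418/8 = 52.25

52.25


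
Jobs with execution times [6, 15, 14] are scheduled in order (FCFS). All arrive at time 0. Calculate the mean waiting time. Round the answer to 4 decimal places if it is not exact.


FCFS order (as given): [6, 15, 14]
Waiting times:
  Job 1: wait = 0
  Job 2: wait = 6
  Job 3: wait = 21
Sum of waiting times = 27
Average waiting time = 27/3 = 9.0

9.0


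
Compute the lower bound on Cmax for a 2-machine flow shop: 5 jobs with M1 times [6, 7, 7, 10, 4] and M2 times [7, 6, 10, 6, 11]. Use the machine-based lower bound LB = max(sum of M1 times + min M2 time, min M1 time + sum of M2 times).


LB1 = sum(M1 times) + min(M2 times) = 34 + 6 = 40
LB2 = min(M1 times) + sum(M2 times) = 4 + 40 = 44
Lower bound = max(LB1, LB2) = max(40, 44) = 44

44


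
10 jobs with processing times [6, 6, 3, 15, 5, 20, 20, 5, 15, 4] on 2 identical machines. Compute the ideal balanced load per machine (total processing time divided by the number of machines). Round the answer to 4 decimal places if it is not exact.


Total processing time = 6 + 6 + 3 + 15 + 5 + 20 + 20 + 5 + 15 + 4 = 99
Number of machines = 2
Ideal balanced load = 99 / 2 = 49.5

49.5


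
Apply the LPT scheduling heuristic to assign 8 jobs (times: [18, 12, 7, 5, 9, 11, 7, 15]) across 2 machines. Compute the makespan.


Sort jobs in decreasing order (LPT): [18, 15, 12, 11, 9, 7, 7, 5]
Assign each job to the least loaded machine:
  Machine 1: jobs [18, 11, 7, 7], load = 43
  Machine 2: jobs [15, 12, 9, 5], load = 41
Makespan = max load = 43

43


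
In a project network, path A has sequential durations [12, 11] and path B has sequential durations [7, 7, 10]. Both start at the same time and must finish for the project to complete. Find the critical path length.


Path A total = 12 + 11 = 23
Path B total = 7 + 7 + 10 = 24
Critical path = longest path = max(23, 24) = 24

24


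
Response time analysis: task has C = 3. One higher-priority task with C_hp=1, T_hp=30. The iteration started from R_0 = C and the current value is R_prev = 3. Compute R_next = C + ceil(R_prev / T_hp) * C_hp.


R_next = C + ceil(R_prev / T_hp) * C_hp
ceil(3 / 30) = ceil(0.1) = 1
Interference = 1 * 1 = 1
R_next = 3 + 1 = 4

4


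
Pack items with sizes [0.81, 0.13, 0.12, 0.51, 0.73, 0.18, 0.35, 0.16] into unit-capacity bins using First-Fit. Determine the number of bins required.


Place items sequentially using First-Fit:
  Item 0.81 -> new Bin 1
  Item 0.13 -> Bin 1 (now 0.94)
  Item 0.12 -> new Bin 2
  Item 0.51 -> Bin 2 (now 0.63)
  Item 0.73 -> new Bin 3
  Item 0.18 -> Bin 2 (now 0.81)
  Item 0.35 -> new Bin 4
  Item 0.16 -> Bin 2 (now 0.97)
Total bins used = 4

4


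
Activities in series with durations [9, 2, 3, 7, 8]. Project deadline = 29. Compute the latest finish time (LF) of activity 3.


LF(activity 3) = deadline - sum of successor durations
Successors: activities 4 through 5 with durations [7, 8]
Sum of successor durations = 15
LF = 29 - 15 = 14

14


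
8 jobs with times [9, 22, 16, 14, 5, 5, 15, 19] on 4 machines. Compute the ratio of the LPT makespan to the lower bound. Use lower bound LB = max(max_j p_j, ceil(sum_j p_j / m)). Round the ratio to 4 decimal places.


LPT order: [22, 19, 16, 15, 14, 9, 5, 5]
Machine loads after assignment: [27, 24, 25, 29]
LPT makespan = 29
Lower bound = max(max_job, ceil(total/4)) = max(22, 27) = 27
Ratio = 29 / 27 = 1.0741

1.0741


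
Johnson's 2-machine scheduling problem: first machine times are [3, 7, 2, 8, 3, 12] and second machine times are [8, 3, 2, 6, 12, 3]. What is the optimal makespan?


Apply Johnson's rule:
  Group 1 (a <= b): [(3, 2, 2), (1, 3, 8), (5, 3, 12)]
  Group 2 (a > b): [(4, 8, 6), (2, 7, 3), (6, 12, 3)]
Optimal job order: [3, 1, 5, 4, 2, 6]
Schedule:
  Job 3: M1 done at 2, M2 done at 4
  Job 1: M1 done at 5, M2 done at 13
  Job 5: M1 done at 8, M2 done at 25
  Job 4: M1 done at 16, M2 done at 31
  Job 2: M1 done at 23, M2 done at 34
  Job 6: M1 done at 35, M2 done at 38
Makespan = 38

38


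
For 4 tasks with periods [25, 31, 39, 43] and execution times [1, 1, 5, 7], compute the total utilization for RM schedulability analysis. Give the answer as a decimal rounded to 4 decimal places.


Compute individual utilizations (exact fractions):
  Task 1: C/T = 1/25 (approx. 0.04)
  Task 2: C/T = 1/31 (approx. 0.0323)
  Task 3: C/T = 5/39 (approx. 0.1282)
  Task 4: C/T = 7/43 (approx. 0.1628)
Total utilization U = 1/25 + 1/31 + 5/39 + 7/43 = 472112/1299675
Rounded to 4 decimal places: U = 0.3633
RM (Liu & Layland) bound for 4 tasks = 0.756828; compare with U = 472112/1299675 (approx. 0.363254)
U <= bound, so schedulable by RM sufficient condition.

0.3633


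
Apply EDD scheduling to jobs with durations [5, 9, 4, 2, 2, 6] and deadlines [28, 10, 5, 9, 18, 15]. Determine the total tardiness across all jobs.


Sort by due date (EDD order): [(4, 5), (2, 9), (9, 10), (6, 15), (2, 18), (5, 28)]
Compute completion times and tardiness:
  Job 1: p=4, d=5, C=4, tardiness=max(0,4-5)=0
  Job 2: p=2, d=9, C=6, tardiness=max(0,6-9)=0
  Job 3: p=9, d=10, C=15, tardiness=max(0,15-10)=5
  Job 4: p=6, d=15, C=21, tardiness=max(0,21-15)=6
  Job 5: p=2, d=18, C=23, tardiness=max(0,23-18)=5
  Job 6: p=5, d=28, C=28, tardiness=max(0,28-28)=0
Total tardiness = 16

16


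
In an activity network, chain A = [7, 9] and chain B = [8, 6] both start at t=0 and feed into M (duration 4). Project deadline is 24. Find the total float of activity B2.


Forward pass: ES(B2) = sum of predecessors on chain B = 8
EF = ES + duration = 8 + 6 = 14
Backward pass: LF(M) = deadline = 24; LS(M) = 24 - 4 = 20
LF(B2) = LS(M) - sum(successors on chain B) = 20 - 0 = 20
LS = LF - duration = 20 - 6 = 14
Total float = LS - ES = 14 - 8 = 6

6


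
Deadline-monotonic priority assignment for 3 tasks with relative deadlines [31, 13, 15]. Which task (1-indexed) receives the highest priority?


Sort tasks by relative deadline (ascending):
  Task 2: deadline = 13
  Task 3: deadline = 15
  Task 1: deadline = 31
Priority order (highest first): [2, 3, 1]
Highest priority task = 2

2


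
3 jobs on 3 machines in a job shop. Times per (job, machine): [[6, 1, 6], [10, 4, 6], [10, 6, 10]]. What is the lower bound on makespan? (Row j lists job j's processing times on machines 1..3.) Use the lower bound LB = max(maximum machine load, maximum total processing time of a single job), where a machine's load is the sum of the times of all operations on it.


Machine loads:
  Machine 1: 6 + 10 + 10 = 26
  Machine 2: 1 + 4 + 6 = 11
  Machine 3: 6 + 6 + 10 = 22
Max machine load = 26
Job totals:
  Job 1: 13
  Job 2: 20
  Job 3: 26
Max job total = 26
Lower bound = max(26, 26) = 26

26


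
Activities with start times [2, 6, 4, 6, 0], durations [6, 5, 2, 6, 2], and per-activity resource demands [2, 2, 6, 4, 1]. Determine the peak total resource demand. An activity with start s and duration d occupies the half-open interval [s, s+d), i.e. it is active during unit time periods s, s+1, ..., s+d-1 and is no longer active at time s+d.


Each activity i is active on [start_i, start_i + duration_i).
Compute total resource usage per time slot:
  t=0: active resources = [1], total = 1
  t=1: active resources = [1], total = 1
  t=2: active resources = [2], total = 2
  t=3: active resources = [2], total = 2
  t=4: active resources = [2, 6], total = 8
  t=5: active resources = [2, 6], total = 8
  t=6: active resources = [2, 2, 4], total = 8
  t=7: active resources = [2, 2, 4], total = 8
  t=8: active resources = [2, 4], total = 6
  t=9: active resources = [2, 4], total = 6
  t=10: active resources = [2, 4], total = 6
  t=11: active resources = [4], total = 4
Peak resource demand = 8

8


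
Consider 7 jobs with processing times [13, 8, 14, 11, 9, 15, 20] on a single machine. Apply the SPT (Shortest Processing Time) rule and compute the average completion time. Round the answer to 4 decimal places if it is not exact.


Sort jobs by processing time (SPT order): [8, 9, 11, 13, 14, 15, 20]
Compute completion times sequentially:
  Job 1: processing = 8, completes at 8
  Job 2: processing = 9, completes at 17
  Job 3: processing = 11, completes at 28
  Job 4: processing = 13, completes at 41
  Job 5: processing = 14, completes at 55
  Job 6: processing = 15, completes at 70
  Job 7: processing = 20, completes at 90
Sum of completion times = 309
Average completion time = 309/7 = 44.1429

44.1429


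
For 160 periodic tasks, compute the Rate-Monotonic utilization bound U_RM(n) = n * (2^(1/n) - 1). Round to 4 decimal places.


Compute 2^(1/160) = 1.0043415673
Subtract 1: 1.0043415673 - 1 = 0.0043415673
Multiply by n: 160 * 0.0043415673 = 0.6946507680
Round to 4 dp: 0.6947

0.6947


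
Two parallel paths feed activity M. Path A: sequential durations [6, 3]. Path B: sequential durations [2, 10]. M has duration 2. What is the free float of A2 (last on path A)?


ES(A2) = sum of predecessors on chain A = 6
EF(A2) = ES + duration = 6 + 3 = 9
Successor of A2 is M. ES(M) = max(sum(A), sum(B)) = max(9, 12) = 12
Free float = ES(successor) - EF(current) = 12 - 9 = 3

3


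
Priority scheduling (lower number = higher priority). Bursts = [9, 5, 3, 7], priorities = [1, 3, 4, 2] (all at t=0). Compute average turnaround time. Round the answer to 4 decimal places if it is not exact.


Sort by priority (ascending = highest first):
Order: [(1, 9), (2, 7), (3, 5), (4, 3)]
Completion times:
  Priority 1, burst=9, C=9
  Priority 2, burst=7, C=16
  Priority 3, burst=5, C=21
  Priority 4, burst=3, C=24
Average turnaround = 70/4 = 17.5

17.5


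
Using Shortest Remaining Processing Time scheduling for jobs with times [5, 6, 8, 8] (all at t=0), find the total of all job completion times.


Since all jobs arrive at t=0, SRPT equals SPT ordering.
SPT order: [5, 6, 8, 8]
Completion times:
  Job 1: p=5, C=5
  Job 2: p=6, C=11
  Job 3: p=8, C=19
  Job 4: p=8, C=27
Total completion time = 5 + 11 + 19 + 27 = 62

62


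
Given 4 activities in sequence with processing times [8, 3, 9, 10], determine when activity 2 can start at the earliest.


Activity 2 starts after activities 1 through 1 complete.
Predecessor durations: [8]
ES = 8 = 8

8


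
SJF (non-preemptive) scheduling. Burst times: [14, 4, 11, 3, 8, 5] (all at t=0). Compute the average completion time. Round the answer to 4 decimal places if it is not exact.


SJF order (ascending): [3, 4, 5, 8, 11, 14]
Completion times:
  Job 1: burst=3, C=3
  Job 2: burst=4, C=7
  Job 3: burst=5, C=12
  Job 4: burst=8, C=20
  Job 5: burst=11, C=31
  Job 6: burst=14, C=45
Average completion = 118/6 = 19.6667

19.6667


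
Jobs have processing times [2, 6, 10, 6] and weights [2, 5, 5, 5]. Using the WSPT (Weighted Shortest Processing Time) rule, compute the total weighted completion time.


Compute p/w ratios and sort ascending (WSPT): [(2, 2), (6, 5), (6, 5), (10, 5)]
Compute weighted completion times:
  Job (p=2,w=2): C=2, w*C=2*2=4
  Job (p=6,w=5): C=8, w*C=5*8=40
  Job (p=6,w=5): C=14, w*C=5*14=70
  Job (p=10,w=5): C=24, w*C=5*24=120
Total weighted completion time = 234

234


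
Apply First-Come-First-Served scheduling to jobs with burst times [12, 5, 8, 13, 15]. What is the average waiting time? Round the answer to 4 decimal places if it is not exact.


FCFS order (as given): [12, 5, 8, 13, 15]
Waiting times:
  Job 1: wait = 0
  Job 2: wait = 12
  Job 3: wait = 17
  Job 4: wait = 25
  Job 5: wait = 38
Sum of waiting times = 92
Average waiting time = 92/5 = 18.4

18.4


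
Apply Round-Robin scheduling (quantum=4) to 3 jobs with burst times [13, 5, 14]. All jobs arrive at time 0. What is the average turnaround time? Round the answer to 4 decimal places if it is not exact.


Time quantum = 4
Execution trace:
  J1 runs 4 units, time = 4
  J2 runs 4 units, time = 8
  J3 runs 4 units, time = 12
  J1 runs 4 units, time = 16
  J2 runs 1 units, time = 17
  J3 runs 4 units, time = 21
  J1 runs 4 units, time = 25
  J3 runs 4 units, time = 29
  J1 runs 1 units, time = 30
  J3 runs 2 units, time = 32
Finish times: [30, 17, 32]
Average turnaround = 79/3 = 26.3333

26.3333


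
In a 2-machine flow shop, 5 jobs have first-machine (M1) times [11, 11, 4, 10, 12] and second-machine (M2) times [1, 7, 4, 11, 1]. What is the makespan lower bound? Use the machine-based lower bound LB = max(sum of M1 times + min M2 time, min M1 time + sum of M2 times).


LB1 = sum(M1 times) + min(M2 times) = 48 + 1 = 49
LB2 = min(M1 times) + sum(M2 times) = 4 + 24 = 28
Lower bound = max(LB1, LB2) = max(49, 28) = 49

49


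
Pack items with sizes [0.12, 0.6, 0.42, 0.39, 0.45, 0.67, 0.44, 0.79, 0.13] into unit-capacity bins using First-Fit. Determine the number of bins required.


Place items sequentially using First-Fit:
  Item 0.12 -> new Bin 1
  Item 0.6 -> Bin 1 (now 0.72)
  Item 0.42 -> new Bin 2
  Item 0.39 -> Bin 2 (now 0.81)
  Item 0.45 -> new Bin 3
  Item 0.67 -> new Bin 4
  Item 0.44 -> Bin 3 (now 0.89)
  Item 0.79 -> new Bin 5
  Item 0.13 -> Bin 1 (now 0.85)
Total bins used = 5

5


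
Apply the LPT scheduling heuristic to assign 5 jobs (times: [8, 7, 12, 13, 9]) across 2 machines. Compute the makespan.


Sort jobs in decreasing order (LPT): [13, 12, 9, 8, 7]
Assign each job to the least loaded machine:
  Machine 1: jobs [13, 8, 7], load = 28
  Machine 2: jobs [12, 9], load = 21
Makespan = max load = 28

28


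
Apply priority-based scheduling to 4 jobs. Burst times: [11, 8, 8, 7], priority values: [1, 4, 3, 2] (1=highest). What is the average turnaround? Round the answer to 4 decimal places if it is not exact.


Sort by priority (ascending = highest first):
Order: [(1, 11), (2, 7), (3, 8), (4, 8)]
Completion times:
  Priority 1, burst=11, C=11
  Priority 2, burst=7, C=18
  Priority 3, burst=8, C=26
  Priority 4, burst=8, C=34
Average turnaround = 89/4 = 22.25

22.25


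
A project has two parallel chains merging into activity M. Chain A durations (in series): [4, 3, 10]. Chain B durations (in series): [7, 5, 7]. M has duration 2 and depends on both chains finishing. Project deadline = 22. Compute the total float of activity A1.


Forward pass: ES(A1) = sum of predecessors on chain A = 0
EF = ES + duration = 0 + 4 = 4
Backward pass: LF(M) = deadline = 22; LS(M) = 22 - 2 = 20
LF(A1) = LS(M) - sum(successors on chain A) = 20 - 13 = 7
LS = LF - duration = 7 - 4 = 3
Total float = LS - ES = 3 - 0 = 3

3


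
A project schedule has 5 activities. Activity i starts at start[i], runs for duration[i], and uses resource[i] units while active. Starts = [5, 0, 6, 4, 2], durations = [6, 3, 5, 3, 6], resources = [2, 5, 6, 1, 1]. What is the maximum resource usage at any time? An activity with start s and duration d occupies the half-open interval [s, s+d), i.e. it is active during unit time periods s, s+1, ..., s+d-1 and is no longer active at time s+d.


Each activity i is active on [start_i, start_i + duration_i).
Compute total resource usage per time slot:
  t=0: active resources = [5], total = 5
  t=1: active resources = [5], total = 5
  t=2: active resources = [5, 1], total = 6
  t=3: active resources = [1], total = 1
  t=4: active resources = [1, 1], total = 2
  t=5: active resources = [2, 1, 1], total = 4
  t=6: active resources = [2, 6, 1, 1], total = 10
  t=7: active resources = [2, 6, 1], total = 9
  t=8: active resources = [2, 6], total = 8
  t=9: active resources = [2, 6], total = 8
  t=10: active resources = [2, 6], total = 8
Peak resource demand = 10

10


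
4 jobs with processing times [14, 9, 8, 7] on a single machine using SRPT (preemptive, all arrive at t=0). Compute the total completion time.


Since all jobs arrive at t=0, SRPT equals SPT ordering.
SPT order: [7, 8, 9, 14]
Completion times:
  Job 1: p=7, C=7
  Job 2: p=8, C=15
  Job 3: p=9, C=24
  Job 4: p=14, C=38
Total completion time = 7 + 15 + 24 + 38 = 84

84


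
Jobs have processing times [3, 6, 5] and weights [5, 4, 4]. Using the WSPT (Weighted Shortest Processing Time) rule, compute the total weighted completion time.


Compute p/w ratios and sort ascending (WSPT): [(3, 5), (5, 4), (6, 4)]
Compute weighted completion times:
  Job (p=3,w=5): C=3, w*C=5*3=15
  Job (p=5,w=4): C=8, w*C=4*8=32
  Job (p=6,w=4): C=14, w*C=4*14=56
Total weighted completion time = 103

103


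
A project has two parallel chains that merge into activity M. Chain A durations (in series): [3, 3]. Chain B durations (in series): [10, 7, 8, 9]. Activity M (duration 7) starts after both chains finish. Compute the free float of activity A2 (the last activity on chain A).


ES(A2) = sum of predecessors on chain A = 3
EF(A2) = ES + duration = 3 + 3 = 6
Successor of A2 is M. ES(M) = max(sum(A), sum(B)) = max(6, 34) = 34
Free float = ES(successor) - EF(current) = 34 - 6 = 28

28


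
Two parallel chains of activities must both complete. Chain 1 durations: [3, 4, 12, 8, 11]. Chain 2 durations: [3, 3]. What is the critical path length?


Path A total = 3 + 4 + 12 + 8 + 11 = 38
Path B total = 3 + 3 = 6
Critical path = longest path = max(38, 6) = 38

38


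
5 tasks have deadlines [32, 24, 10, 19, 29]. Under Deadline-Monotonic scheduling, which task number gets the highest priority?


Sort tasks by relative deadline (ascending):
  Task 3: deadline = 10
  Task 4: deadline = 19
  Task 2: deadline = 24
  Task 5: deadline = 29
  Task 1: deadline = 32
Priority order (highest first): [3, 4, 2, 5, 1]
Highest priority task = 3

3


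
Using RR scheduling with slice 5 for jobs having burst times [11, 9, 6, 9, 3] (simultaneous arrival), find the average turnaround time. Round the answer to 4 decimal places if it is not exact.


Time quantum = 5
Execution trace:
  J1 runs 5 units, time = 5
  J2 runs 5 units, time = 10
  J3 runs 5 units, time = 15
  J4 runs 5 units, time = 20
  J5 runs 3 units, time = 23
  J1 runs 5 units, time = 28
  J2 runs 4 units, time = 32
  J3 runs 1 units, time = 33
  J4 runs 4 units, time = 37
  J1 runs 1 units, time = 38
Finish times: [38, 32, 33, 37, 23]
Average turnaround = 163/5 = 32.6

32.6


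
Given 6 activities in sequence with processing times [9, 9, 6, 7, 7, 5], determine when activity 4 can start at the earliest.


Activity 4 starts after activities 1 through 3 complete.
Predecessor durations: [9, 9, 6]
ES = 9 + 9 + 6 = 24

24


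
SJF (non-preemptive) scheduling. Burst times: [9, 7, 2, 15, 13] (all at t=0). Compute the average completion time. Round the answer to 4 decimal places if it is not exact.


SJF order (ascending): [2, 7, 9, 13, 15]
Completion times:
  Job 1: burst=2, C=2
  Job 2: burst=7, C=9
  Job 3: burst=9, C=18
  Job 4: burst=13, C=31
  Job 5: burst=15, C=46
Average completion = 106/5 = 21.2

21.2


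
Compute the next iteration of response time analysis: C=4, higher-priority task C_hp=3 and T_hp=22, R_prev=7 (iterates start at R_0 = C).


R_next = C + ceil(R_prev / T_hp) * C_hp
ceil(7 / 22) = ceil(0.3182) = 1
Interference = 1 * 3 = 3
R_next = 4 + 3 = 7
R_next = R_prev, so the iteration has converged (response time = 7).

7


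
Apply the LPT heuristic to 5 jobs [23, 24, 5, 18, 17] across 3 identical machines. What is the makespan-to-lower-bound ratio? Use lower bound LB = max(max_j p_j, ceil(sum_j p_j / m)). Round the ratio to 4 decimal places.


LPT order: [24, 23, 18, 17, 5]
Machine loads after assignment: [24, 28, 35]
LPT makespan = 35
Lower bound = max(max_job, ceil(total/3)) = max(24, 29) = 29
Ratio = 35 / 29 = 1.2069

1.2069


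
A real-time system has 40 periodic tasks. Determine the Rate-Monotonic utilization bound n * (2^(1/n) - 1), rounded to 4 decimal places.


Compute 2^(1/40) = 1.0174796921
Subtract 1: 1.0174796921 - 1 = 0.0174796921
Multiply by n: 40 * 0.0174796921 = 0.6991876840
Round to 4 dp: 0.6992

0.6992


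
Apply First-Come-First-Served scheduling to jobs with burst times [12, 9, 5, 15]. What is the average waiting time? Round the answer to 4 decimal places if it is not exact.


FCFS order (as given): [12, 9, 5, 15]
Waiting times:
  Job 1: wait = 0
  Job 2: wait = 12
  Job 3: wait = 21
  Job 4: wait = 26
Sum of waiting times = 59
Average waiting time = 59/4 = 14.75

14.75


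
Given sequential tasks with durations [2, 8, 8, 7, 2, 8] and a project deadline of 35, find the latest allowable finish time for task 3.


LF(activity 3) = deadline - sum of successor durations
Successors: activities 4 through 6 with durations [7, 2, 8]
Sum of successor durations = 17
LF = 35 - 17 = 18

18


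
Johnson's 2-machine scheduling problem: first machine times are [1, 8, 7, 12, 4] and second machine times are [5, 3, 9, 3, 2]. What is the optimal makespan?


Apply Johnson's rule:
  Group 1 (a <= b): [(1, 1, 5), (3, 7, 9)]
  Group 2 (a > b): [(2, 8, 3), (4, 12, 3), (5, 4, 2)]
Optimal job order: [1, 3, 2, 4, 5]
Schedule:
  Job 1: M1 done at 1, M2 done at 6
  Job 3: M1 done at 8, M2 done at 17
  Job 2: M1 done at 16, M2 done at 20
  Job 4: M1 done at 28, M2 done at 31
  Job 5: M1 done at 32, M2 done at 34
Makespan = 34

34


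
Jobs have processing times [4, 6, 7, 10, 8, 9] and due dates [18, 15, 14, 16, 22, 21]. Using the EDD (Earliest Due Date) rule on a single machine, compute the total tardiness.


Sort by due date (EDD order): [(7, 14), (6, 15), (10, 16), (4, 18), (9, 21), (8, 22)]
Compute completion times and tardiness:
  Job 1: p=7, d=14, C=7, tardiness=max(0,7-14)=0
  Job 2: p=6, d=15, C=13, tardiness=max(0,13-15)=0
  Job 3: p=10, d=16, C=23, tardiness=max(0,23-16)=7
  Job 4: p=4, d=18, C=27, tardiness=max(0,27-18)=9
  Job 5: p=9, d=21, C=36, tardiness=max(0,36-21)=15
  Job 6: p=8, d=22, C=44, tardiness=max(0,44-22)=22
Total tardiness = 53

53


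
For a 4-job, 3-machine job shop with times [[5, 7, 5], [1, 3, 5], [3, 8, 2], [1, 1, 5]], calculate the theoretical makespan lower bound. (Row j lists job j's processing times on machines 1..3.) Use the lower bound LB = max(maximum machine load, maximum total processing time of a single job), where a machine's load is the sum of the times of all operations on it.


Machine loads:
  Machine 1: 5 + 1 + 3 + 1 = 10
  Machine 2: 7 + 3 + 8 + 1 = 19
  Machine 3: 5 + 5 + 2 + 5 = 17
Max machine load = 19
Job totals:
  Job 1: 17
  Job 2: 9
  Job 3: 13
  Job 4: 7
Max job total = 17
Lower bound = max(19, 17) = 19

19


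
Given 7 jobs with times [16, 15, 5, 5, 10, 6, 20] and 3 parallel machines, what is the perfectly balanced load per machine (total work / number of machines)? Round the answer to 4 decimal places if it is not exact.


Total processing time = 16 + 15 + 5 + 5 + 10 + 6 + 20 = 77
Number of machines = 3
Ideal balanced load = 77 / 3 = 25.6667

25.6667


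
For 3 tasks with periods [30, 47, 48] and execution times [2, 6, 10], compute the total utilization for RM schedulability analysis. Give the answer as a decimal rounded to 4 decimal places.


Compute individual utilizations (exact fractions):
  Task 1: C/T = 2/30 = 1/15 (approx. 0.0667)
  Task 2: C/T = 6/47 (approx. 0.1277)
  Task 3: C/T = 10/48 = 5/24 (approx. 0.2083)
Total utilization U = 1/15 + 6/47 + 5/24 = 757/1880
Rounded to 4 decimal places: U = 0.4027
RM (Liu & Layland) bound for 3 tasks = 0.779763; compare with U = 757/1880 (approx. 0.402660)
U <= bound, so schedulable by RM sufficient condition.

0.4027


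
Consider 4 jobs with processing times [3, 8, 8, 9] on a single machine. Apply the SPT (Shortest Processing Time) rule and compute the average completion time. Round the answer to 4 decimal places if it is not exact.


Sort jobs by processing time (SPT order): [3, 8, 8, 9]
Compute completion times sequentially:
  Job 1: processing = 3, completes at 3
  Job 2: processing = 8, completes at 11
  Job 3: processing = 8, completes at 19
  Job 4: processing = 9, completes at 28
Sum of completion times = 61
Average completion time = 61/4 = 15.25

15.25


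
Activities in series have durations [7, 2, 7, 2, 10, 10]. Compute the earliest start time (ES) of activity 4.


Activity 4 starts after activities 1 through 3 complete.
Predecessor durations: [7, 2, 7]
ES = 7 + 2 + 7 = 16

16


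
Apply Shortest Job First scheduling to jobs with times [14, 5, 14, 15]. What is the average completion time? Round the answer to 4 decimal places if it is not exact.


SJF order (ascending): [5, 14, 14, 15]
Completion times:
  Job 1: burst=5, C=5
  Job 2: burst=14, C=19
  Job 3: burst=14, C=33
  Job 4: burst=15, C=48
Average completion = 105/4 = 26.25

26.25


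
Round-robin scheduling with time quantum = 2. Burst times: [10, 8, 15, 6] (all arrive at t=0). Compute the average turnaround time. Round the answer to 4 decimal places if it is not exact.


Time quantum = 2
Execution trace:
  J1 runs 2 units, time = 2
  J2 runs 2 units, time = 4
  J3 runs 2 units, time = 6
  J4 runs 2 units, time = 8
  J1 runs 2 units, time = 10
  J2 runs 2 units, time = 12
  J3 runs 2 units, time = 14
  J4 runs 2 units, time = 16
  J1 runs 2 units, time = 18
  J2 runs 2 units, time = 20
  J3 runs 2 units, time = 22
  J4 runs 2 units, time = 24
  J1 runs 2 units, time = 26
  J2 runs 2 units, time = 28
  J3 runs 2 units, time = 30
  J1 runs 2 units, time = 32
  J3 runs 2 units, time = 34
  J3 runs 2 units, time = 36
  J3 runs 2 units, time = 38
  J3 runs 1 units, time = 39
Finish times: [32, 28, 39, 24]
Average turnaround = 123/4 = 30.75

30.75


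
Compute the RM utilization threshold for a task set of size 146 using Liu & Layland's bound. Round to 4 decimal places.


Compute 2^(1/146) = 1.0047588711
Subtract 1: 1.0047588711 - 1 = 0.0047588711
Multiply by n: 146 * 0.0047588711 = 0.6947951806
Round to 4 dp: 0.6948

0.6948


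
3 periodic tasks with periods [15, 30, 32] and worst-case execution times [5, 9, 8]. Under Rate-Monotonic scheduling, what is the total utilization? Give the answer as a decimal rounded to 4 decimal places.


Compute individual utilizations (exact fractions):
  Task 1: C/T = 5/15 = 1/3 (approx. 0.3333)
  Task 2: C/T = 9/30 = 3/10 (approx. 0.3)
  Task 3: C/T = 8/32 = 1/4 (approx. 0.25)
Total utilization U = 1/3 + 3/10 + 1/4 = 53/60
Rounded to 4 decimal places: U = 0.8833
RM (Liu & Layland) bound for 3 tasks = 0.779763; compare with U = 53/60 (approx. 0.883333)
bound < U <= 1, so the RM sufficient condition is not met (inconclusive; an exact test such as response-time analysis is needed).

0.8833


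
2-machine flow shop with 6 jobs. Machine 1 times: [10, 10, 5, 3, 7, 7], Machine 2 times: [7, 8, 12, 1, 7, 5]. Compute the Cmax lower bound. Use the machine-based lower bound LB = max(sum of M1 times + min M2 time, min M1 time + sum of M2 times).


LB1 = sum(M1 times) + min(M2 times) = 42 + 1 = 43
LB2 = min(M1 times) + sum(M2 times) = 3 + 40 = 43
Lower bound = max(LB1, LB2) = max(43, 43) = 43

43
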